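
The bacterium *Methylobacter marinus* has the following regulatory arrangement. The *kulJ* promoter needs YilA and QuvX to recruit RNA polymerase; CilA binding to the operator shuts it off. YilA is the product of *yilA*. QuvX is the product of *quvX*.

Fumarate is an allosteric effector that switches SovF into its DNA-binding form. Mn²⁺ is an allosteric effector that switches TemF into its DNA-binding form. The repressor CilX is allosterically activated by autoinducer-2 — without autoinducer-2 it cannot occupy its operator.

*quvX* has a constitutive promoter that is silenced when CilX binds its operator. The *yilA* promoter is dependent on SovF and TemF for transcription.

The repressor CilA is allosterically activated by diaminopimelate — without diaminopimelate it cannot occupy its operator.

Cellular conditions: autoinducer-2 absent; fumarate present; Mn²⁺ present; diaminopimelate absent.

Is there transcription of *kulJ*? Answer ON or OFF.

ON

Fumarate is present, so SovF is active.
Mn²⁺ is present, so TemF is active.
No repressor is bound and SovF and TemF are active, so *yilA* is transcribed.
So YilA is produced and active.
Diaminopimelate is absent, so CilA is inactive.
Autoinducer-2 is absent, so CilX is inactive.
With no repressor bound, *quvX* is transcribed.
So QuvX is produced and active.
No repressor is bound and YilA and QuvX are active, so *kulJ* is transcribed.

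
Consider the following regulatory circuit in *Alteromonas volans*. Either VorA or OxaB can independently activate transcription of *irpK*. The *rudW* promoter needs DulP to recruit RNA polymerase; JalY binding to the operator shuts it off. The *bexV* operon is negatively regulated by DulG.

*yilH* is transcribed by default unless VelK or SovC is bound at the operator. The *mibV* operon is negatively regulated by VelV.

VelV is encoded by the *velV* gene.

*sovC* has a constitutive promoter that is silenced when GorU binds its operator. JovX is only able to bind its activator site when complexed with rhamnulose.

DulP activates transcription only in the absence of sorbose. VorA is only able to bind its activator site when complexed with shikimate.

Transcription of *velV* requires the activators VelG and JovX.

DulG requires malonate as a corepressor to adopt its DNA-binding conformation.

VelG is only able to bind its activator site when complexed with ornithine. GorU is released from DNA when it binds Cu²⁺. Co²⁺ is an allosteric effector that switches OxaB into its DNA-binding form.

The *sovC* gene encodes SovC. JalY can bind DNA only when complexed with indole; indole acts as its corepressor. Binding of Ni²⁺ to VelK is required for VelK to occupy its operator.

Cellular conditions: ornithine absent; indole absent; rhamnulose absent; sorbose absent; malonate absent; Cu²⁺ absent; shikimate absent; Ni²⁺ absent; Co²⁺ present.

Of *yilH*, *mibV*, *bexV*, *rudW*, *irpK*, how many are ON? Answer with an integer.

Ni²⁺ is absent, so VelK is inactive.
Cu²⁺ is absent, so GorU is active.
With repressor GorU bound, *sovC* is not transcribed.
So SovC is not produced.
With no repressor bound, *yilH* is transcribed.
→ *yilH* is ON.
Ornithine is absent, so VelG is inactive.
Rhamnulose is absent, so JovX is inactive.
Required activator VelG is absent, so *velV* is not transcribed.
So VelV is not produced.
With no repressor bound, *mibV* is transcribed.
→ *mibV* is ON.
Malonate is absent, so DulG is inactive.
With no repressor bound, *bexV* is transcribed.
→ *bexV* is ON.
Sorbose is absent, so DulP is active.
Indole is absent, so JalY is inactive.
No repressor is bound and DulP is active, so *rudW* is transcribed.
→ *rudW* is ON.
Shikimate is absent, so VorA is inactive.
Co²⁺ is present, so OxaB is active.
Activator OxaB is present, so *irpK* is transcribed.
→ *irpK* is ON.
5 of the 5 genes are transcribed.

5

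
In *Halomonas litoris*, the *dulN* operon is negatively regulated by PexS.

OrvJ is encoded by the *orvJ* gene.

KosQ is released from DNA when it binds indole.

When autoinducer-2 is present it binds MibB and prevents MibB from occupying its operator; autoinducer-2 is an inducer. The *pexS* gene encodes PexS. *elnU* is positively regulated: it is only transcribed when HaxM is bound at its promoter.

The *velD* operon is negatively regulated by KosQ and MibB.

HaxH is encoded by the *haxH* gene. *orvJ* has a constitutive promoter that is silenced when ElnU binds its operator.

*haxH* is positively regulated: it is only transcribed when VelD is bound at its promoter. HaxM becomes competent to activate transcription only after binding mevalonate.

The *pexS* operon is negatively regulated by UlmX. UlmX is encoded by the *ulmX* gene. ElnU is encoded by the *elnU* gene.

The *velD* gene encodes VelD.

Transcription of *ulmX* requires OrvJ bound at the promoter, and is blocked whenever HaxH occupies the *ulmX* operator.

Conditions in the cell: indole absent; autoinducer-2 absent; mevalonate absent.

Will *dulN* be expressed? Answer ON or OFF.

ON

Mevalonate is absent, so HaxM is inactive.
Required activator HaxM is absent, so *elnU* is not transcribed.
So ElnU is not produced.
With no repressor bound, *orvJ* is transcribed.
So OrvJ is produced and active.
Indole is absent, so KosQ is active.
Autoinducer-2 is absent, so MibB is active.
With repressor KosQ bound, *velD* is not transcribed.
So VelD is not produced.
Required activator VelD is absent, so *haxH* is not transcribed.
So HaxH is not produced.
No repressor is bound and OrvJ is active, so *ulmX* is transcribed.
So UlmX is produced and active.
With repressor UlmX bound, *pexS* is not transcribed.
So PexS is not produced.
With no repressor bound, *dulN* is transcribed.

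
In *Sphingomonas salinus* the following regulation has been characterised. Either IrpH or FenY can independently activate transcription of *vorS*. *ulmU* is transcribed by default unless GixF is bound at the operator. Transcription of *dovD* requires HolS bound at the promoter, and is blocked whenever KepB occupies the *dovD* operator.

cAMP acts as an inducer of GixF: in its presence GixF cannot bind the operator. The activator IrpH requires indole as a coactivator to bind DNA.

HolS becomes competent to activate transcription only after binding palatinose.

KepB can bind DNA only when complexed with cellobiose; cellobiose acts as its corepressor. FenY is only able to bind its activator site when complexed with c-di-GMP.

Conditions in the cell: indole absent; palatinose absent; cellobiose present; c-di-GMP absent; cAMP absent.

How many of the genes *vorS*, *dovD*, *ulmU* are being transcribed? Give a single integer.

Indole is absent, so IrpH is inactive.
c-di-GMP is absent, so FenY is inactive.
No activator is available at the *vorS* promoter, so *vorS* is not transcribed.
→ *vorS* is OFF.
Palatinose is absent, so HolS is inactive.
Cellobiose is present, so KepB is active.
With repressor KepB bound, *dovD* is not transcribed.
→ *dovD* is OFF.
cAMP is absent, so GixF is active.
With repressor GixF bound, *ulmU* is not transcribed.
→ *ulmU* is OFF.
0 of the 3 genes are transcribed.

0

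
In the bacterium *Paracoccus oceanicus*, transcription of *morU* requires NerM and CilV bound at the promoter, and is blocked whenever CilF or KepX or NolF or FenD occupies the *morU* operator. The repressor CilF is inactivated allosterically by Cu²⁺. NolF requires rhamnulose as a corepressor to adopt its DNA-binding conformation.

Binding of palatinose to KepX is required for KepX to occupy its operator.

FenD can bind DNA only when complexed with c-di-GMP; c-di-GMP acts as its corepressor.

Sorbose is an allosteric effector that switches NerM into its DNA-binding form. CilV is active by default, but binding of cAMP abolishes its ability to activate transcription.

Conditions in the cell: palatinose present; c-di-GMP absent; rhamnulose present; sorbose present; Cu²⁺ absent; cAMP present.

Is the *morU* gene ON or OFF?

Cu²⁺ is absent, so CilF is active.
Palatinose is present, so KepX is active.
Sorbose is present, so NerM is active.
Rhamnulose is present, so NolF is active.
cAMP is present, so CilV is inactive.
c-di-GMP is absent, so FenD is inactive.
With repressor CilF bound, *morU* is not transcribed.

OFF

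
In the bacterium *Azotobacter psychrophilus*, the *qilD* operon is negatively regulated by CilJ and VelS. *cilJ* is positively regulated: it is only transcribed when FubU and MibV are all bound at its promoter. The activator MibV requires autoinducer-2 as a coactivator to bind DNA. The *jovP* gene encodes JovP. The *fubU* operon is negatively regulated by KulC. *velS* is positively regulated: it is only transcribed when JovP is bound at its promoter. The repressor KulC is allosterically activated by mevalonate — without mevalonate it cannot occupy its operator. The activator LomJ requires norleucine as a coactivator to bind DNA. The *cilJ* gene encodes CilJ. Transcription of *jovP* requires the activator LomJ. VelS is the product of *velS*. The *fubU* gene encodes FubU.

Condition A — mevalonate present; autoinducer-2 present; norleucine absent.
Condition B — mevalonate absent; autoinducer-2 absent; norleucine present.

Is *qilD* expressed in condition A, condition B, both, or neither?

A only

Condition A:
Mevalonate is present, so KulC is active.
With repressor KulC bound, *fubU* is not transcribed.
So FubU is not produced.
Autoinducer-2 is present, so MibV is active.
Required activator FubU is absent, so *cilJ* is not transcribed.
So CilJ is not produced.
Norleucine is absent, so LomJ is inactive.
Required activator LomJ is absent, so *jovP* is not transcribed.
So JovP is not produced.
Required activator JovP is absent, so *velS* is not transcribed.
So VelS is not produced.
With no repressor bound, *qilD* is transcribed.
→ *qilD* is ON in A.
Condition B:
Mevalonate is absent, so KulC is inactive.
With no repressor bound, *fubU* is transcribed.
So FubU is produced and active.
Autoinducer-2 is absent, so MibV is inactive.
Required activator MibV is absent, so *cilJ* is not transcribed.
So CilJ is not produced.
Norleucine is present, so LomJ is active.
No repressor is bound and LomJ is active, so *jovP* is transcribed.
So JovP is produced and active.
No repressor is bound and JovP is active, so *velS* is transcribed.
So VelS is produced and active.
With repressor VelS bound, *qilD* is not transcribed.
→ *qilD* is OFF in B.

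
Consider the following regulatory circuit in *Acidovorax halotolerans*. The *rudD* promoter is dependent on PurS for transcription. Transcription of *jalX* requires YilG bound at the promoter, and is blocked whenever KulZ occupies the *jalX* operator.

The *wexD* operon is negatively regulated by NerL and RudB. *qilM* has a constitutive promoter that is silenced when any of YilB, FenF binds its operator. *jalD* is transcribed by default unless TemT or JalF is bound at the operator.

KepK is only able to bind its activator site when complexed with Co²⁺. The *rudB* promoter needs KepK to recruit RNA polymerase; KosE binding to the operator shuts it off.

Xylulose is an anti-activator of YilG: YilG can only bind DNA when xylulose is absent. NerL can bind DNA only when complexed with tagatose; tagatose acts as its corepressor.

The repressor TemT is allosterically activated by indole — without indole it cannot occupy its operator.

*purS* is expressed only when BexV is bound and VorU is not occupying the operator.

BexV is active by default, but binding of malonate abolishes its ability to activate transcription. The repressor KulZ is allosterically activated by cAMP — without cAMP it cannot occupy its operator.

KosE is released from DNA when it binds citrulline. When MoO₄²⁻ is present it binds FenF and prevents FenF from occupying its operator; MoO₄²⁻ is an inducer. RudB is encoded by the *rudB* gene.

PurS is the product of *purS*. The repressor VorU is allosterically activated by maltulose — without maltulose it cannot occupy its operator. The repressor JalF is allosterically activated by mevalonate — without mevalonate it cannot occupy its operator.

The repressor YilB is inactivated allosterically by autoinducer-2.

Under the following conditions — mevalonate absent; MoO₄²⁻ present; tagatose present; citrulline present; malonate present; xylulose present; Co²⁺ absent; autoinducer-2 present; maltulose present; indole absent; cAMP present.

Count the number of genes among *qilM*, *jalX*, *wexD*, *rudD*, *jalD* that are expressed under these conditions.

Autoinducer-2 is present, so YilB is inactive.
MoO₄²⁻ is present, so FenF is inactive.
With no repressor bound, *qilM* is transcribed.
→ *qilM* is ON.
cAMP is present, so KulZ is active.
Xylulose is present, so YilG is inactive.
With repressor KulZ bound, *jalX* is not transcribed.
→ *jalX* is OFF.
Tagatose is present, so NerL is active.
Citrulline is present, so KosE is inactive.
Co²⁺ is absent, so KepK is inactive.
Required activator KepK is absent, so *rudB* is not transcribed.
So RudB is not produced.
With repressor NerL bound, *wexD* is not transcribed.
→ *wexD* is OFF.
Maltulose is present, so VorU is active.
Malonate is present, so BexV is inactive.
With repressor VorU bound, *purS* is not transcribed.
So PurS is not produced.
Required activator PurS is absent, so *rudD* is not transcribed.
→ *rudD* is OFF.
Indole is absent, so TemT is inactive.
Mevalonate is absent, so JalF is inactive.
With no repressor bound, *jalD* is transcribed.
→ *jalD* is ON.
2 of the 5 genes are transcribed.

2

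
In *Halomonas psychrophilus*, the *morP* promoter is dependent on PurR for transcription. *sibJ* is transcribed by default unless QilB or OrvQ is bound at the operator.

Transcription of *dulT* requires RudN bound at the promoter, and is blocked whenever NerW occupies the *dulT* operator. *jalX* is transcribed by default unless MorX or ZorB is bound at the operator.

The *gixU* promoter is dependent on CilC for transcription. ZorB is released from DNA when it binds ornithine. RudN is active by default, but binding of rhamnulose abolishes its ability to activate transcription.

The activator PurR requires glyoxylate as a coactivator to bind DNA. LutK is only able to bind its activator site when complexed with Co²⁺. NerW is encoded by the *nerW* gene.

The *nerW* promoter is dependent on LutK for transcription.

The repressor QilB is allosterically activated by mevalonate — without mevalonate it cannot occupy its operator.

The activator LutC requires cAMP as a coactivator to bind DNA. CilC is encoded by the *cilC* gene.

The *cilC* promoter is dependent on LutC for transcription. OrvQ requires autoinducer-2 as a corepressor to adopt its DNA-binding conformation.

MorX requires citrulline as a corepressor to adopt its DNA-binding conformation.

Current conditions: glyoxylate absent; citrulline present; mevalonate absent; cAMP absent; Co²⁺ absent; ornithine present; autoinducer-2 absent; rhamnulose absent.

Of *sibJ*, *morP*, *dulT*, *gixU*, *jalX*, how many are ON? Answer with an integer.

Mevalonate is absent, so QilB is inactive.
Autoinducer-2 is absent, so OrvQ is inactive.
With no repressor bound, *sibJ* is transcribed.
→ *sibJ* is ON.
Glyoxylate is absent, so PurR is inactive.
Required activator PurR is absent, so *morP* is not transcribed.
→ *morP* is OFF.
Rhamnulose is absent, so RudN is active.
Co²⁺ is absent, so LutK is inactive.
Required activator LutK is absent, so *nerW* is not transcribed.
So NerW is not produced.
No repressor is bound and RudN is active, so *dulT* is transcribed.
→ *dulT* is ON.
cAMP is absent, so LutC is inactive.
Required activator LutC is absent, so *cilC* is not transcribed.
So CilC is not produced.
Required activator CilC is absent, so *gixU* is not transcribed.
→ *gixU* is OFF.
Citrulline is present, so MorX is active.
Ornithine is present, so ZorB is inactive.
With repressor MorX bound, *jalX* is not transcribed.
→ *jalX* is OFF.
2 of the 5 genes are transcribed.

2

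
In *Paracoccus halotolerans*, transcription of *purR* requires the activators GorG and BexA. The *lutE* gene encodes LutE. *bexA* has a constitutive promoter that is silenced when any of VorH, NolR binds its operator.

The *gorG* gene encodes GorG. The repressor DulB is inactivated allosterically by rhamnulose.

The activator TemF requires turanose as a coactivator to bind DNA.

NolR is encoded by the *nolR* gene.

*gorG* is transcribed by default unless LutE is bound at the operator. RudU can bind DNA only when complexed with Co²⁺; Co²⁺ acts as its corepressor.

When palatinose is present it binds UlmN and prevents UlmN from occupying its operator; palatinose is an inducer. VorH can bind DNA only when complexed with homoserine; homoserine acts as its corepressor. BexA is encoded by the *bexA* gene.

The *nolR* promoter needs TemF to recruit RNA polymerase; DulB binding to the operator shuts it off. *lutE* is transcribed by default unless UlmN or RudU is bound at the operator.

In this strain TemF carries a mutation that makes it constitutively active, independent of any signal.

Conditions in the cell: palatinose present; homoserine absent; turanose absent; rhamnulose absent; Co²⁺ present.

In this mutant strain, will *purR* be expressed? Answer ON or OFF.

ON

Palatinose is present, so UlmN is inactive.
Co²⁺ is present, so RudU is active.
With repressor RudU bound, *lutE* is not transcribed.
So LutE is not produced.
With no repressor bound, *gorG* is transcribed.
So GorG is produced and active.
Homoserine is absent, so VorH is inactive.
Rhamnulose is absent, so DulB is active.
TemF is constitutively active in this strain.
With repressor DulB bound, *nolR* is not transcribed.
So NolR is not produced.
With no repressor bound, *bexA* is transcribed.
So BexA is produced and active.
No repressor is bound and GorG and BexA are active, so *purR* is transcribed.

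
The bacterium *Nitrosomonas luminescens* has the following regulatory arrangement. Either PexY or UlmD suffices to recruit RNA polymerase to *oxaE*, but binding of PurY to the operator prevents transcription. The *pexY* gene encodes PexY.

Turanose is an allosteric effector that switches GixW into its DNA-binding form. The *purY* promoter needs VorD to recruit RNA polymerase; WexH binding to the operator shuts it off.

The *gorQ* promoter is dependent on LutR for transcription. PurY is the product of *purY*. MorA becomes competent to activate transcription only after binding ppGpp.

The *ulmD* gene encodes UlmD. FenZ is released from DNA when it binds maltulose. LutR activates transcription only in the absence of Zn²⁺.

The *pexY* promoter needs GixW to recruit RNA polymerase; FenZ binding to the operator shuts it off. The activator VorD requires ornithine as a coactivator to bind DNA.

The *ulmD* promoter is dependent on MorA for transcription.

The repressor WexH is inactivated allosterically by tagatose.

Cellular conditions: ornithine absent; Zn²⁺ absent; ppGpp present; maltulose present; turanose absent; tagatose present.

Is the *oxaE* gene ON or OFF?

ON

Maltulose is present, so FenZ is inactive.
Turanose is absent, so GixW is inactive.
Required activator GixW is absent, so *pexY* is not transcribed.
So PexY is not produced.
ppGpp is present, so MorA is active.
No repressor is bound and MorA is active, so *ulmD* is transcribed.
So UlmD is produced and active.
Tagatose is present, so WexH is inactive.
Ornithine is absent, so VorD is inactive.
Required activator VorD is absent, so *purY* is not transcribed.
So PurY is not produced.
Activator UlmD is present, so *oxaE* is transcribed.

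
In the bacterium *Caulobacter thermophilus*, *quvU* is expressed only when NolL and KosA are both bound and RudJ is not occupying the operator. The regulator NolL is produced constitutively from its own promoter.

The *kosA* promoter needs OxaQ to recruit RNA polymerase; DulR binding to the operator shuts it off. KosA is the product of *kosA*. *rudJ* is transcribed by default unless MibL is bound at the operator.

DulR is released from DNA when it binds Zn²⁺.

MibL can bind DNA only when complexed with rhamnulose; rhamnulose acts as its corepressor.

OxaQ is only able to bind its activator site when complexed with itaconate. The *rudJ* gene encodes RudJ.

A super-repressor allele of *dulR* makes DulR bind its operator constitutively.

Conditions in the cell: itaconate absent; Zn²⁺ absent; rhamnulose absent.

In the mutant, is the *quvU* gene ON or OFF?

NolL is produced constitutively and is active.
Itaconate is absent, so OxaQ is inactive.
DulR is constitutively active in this strain.
With repressor DulR bound, *kosA* is not transcribed.
So KosA is not produced.
Rhamnulose is absent, so MibL is inactive.
With no repressor bound, *rudJ* is transcribed.
So RudJ is produced and active.
With repressor RudJ bound, *quvU* is not transcribed.

OFF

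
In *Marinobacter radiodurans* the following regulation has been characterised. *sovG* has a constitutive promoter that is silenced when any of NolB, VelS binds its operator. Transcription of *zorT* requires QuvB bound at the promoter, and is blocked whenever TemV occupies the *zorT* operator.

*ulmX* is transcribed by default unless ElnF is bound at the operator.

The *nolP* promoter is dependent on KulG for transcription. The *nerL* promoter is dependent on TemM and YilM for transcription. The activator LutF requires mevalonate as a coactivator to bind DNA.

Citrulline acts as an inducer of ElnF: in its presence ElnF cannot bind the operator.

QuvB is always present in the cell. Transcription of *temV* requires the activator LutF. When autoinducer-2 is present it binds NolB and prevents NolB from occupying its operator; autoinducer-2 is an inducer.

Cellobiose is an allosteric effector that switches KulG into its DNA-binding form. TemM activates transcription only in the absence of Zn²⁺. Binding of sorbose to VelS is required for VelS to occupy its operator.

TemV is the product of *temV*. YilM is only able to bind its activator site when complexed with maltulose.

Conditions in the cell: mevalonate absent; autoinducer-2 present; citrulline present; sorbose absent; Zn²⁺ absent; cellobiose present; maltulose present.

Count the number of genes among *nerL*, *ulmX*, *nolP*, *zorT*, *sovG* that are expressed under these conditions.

Zn²⁺ is absent, so TemM is active.
Maltulose is present, so YilM is active.
No repressor is bound and TemM and YilM are active, so *nerL* is transcribed.
→ *nerL* is ON.
Citrulline is present, so ElnF is inactive.
With no repressor bound, *ulmX* is transcribed.
→ *ulmX* is ON.
Cellobiose is present, so KulG is active.
No repressor is bound and KulG is active, so *nolP* is transcribed.
→ *nolP* is ON.
Mevalonate is absent, so LutF is inactive.
Required activator LutF is absent, so *temV* is not transcribed.
So TemV is not produced.
QuvB is produced constitutively and is active.
No repressor is bound and QuvB is active, so *zorT* is transcribed.
→ *zorT* is ON.
Autoinducer-2 is present, so NolB is inactive.
Sorbose is absent, so VelS is inactive.
With no repressor bound, *sovG* is transcribed.
→ *sovG* is ON.
5 of the 5 genes are transcribed.

5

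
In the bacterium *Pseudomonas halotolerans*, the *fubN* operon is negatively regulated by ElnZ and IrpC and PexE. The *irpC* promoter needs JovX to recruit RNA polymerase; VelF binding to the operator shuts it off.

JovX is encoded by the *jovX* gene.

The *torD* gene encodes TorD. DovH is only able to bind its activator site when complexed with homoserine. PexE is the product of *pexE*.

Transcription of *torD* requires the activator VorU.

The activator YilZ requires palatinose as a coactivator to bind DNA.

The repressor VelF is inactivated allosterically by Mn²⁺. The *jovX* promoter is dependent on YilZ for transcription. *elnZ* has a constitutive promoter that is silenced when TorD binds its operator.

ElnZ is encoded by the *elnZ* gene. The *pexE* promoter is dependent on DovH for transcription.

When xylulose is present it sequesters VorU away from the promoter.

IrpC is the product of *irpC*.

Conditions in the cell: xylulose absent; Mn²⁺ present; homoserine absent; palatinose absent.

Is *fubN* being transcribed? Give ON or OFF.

Xylulose is absent, so VorU is active.
No repressor is bound and VorU is active, so *torD* is transcribed.
So TorD is produced and active.
With repressor TorD bound, *elnZ* is not transcribed.
So ElnZ is not produced.
Palatinose is absent, so YilZ is inactive.
Required activator YilZ is absent, so *jovX* is not transcribed.
So JovX is not produced.
Mn²⁺ is present, so VelF is inactive.
Required activator JovX is absent, so *irpC* is not transcribed.
So IrpC is not produced.
Homoserine is absent, so DovH is inactive.
Required activator DovH is absent, so *pexE* is not transcribed.
So PexE is not produced.
With no repressor bound, *fubN* is transcribed.

ON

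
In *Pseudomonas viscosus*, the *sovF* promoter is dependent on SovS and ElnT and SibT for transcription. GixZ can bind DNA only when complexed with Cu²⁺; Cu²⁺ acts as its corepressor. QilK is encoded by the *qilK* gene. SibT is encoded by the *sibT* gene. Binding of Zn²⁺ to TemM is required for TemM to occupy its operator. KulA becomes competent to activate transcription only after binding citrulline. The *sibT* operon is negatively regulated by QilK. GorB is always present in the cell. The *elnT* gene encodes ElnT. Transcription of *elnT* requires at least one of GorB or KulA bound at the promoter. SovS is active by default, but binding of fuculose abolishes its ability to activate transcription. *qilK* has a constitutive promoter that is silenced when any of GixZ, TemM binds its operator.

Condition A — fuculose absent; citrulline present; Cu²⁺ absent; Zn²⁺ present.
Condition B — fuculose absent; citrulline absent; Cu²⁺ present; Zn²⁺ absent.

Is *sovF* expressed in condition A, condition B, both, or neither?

Condition A:
Fuculose is absent, so SovS is active.
GorB is produced constitutively and is active.
Citrulline is present, so KulA is active.
Activator GorB is present, so *elnT* is transcribed.
So ElnT is produced and active.
Cu²⁺ is absent, so GixZ is inactive.
Zn²⁺ is present, so TemM is active.
With repressor TemM bound, *qilK* is not transcribed.
So QilK is not produced.
With no repressor bound, *sibT* is transcribed.
So SibT is produced and active.
No repressor is bound and SovS and ElnT and SibT are active, so *sovF* is transcribed.
→ *sovF* is ON in A.
Condition B:
Fuculose is absent, so SovS is active.
GorB is produced constitutively and is active.
Citrulline is absent, so KulA is inactive.
Activator GorB is present, so *elnT* is transcribed.
So ElnT is produced and active.
Cu²⁺ is present, so GixZ is active.
Zn²⁺ is absent, so TemM is inactive.
With repressor GixZ bound, *qilK* is not transcribed.
So QilK is not produced.
With no repressor bound, *sibT* is transcribed.
So SibT is produced and active.
No repressor is bound and SovS and ElnT and SibT are active, so *sovF* is transcribed.
→ *sovF* is ON in B.

both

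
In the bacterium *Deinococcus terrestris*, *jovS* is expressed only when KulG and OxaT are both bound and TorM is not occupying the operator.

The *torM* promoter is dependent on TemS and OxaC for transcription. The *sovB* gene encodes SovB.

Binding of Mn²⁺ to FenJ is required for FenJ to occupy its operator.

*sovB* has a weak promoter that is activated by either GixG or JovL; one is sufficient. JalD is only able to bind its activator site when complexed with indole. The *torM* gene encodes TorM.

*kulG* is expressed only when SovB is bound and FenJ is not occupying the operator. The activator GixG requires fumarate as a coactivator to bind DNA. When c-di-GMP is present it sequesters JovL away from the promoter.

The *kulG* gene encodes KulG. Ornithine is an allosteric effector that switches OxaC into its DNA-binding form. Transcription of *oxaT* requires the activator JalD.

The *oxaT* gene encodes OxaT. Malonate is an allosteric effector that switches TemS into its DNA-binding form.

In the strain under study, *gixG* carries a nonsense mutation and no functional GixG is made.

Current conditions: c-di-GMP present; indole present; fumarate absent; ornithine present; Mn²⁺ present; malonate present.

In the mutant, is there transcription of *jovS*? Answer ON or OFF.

OFF

Mn²⁺ is present, so FenJ is active.
GixG is non-functional in this strain, so it has no effect.
c-di-GMP is present, so JovL is inactive.
No activator is available at the *sovB* promoter, so *sovB* is not transcribed.
So SovB is not produced.
With repressor FenJ bound, *kulG* is not transcribed.
So KulG is not produced.
Indole is present, so JalD is active.
No repressor is bound and JalD is active, so *oxaT* is transcribed.
So OxaT is produced and active.
Malonate is present, so TemS is active.
Ornithine is present, so OxaC is active.
No repressor is bound and TemS and OxaC are active, so *torM* is transcribed.
So TorM is produced and active.
With repressor TorM bound, *jovS* is not transcribed.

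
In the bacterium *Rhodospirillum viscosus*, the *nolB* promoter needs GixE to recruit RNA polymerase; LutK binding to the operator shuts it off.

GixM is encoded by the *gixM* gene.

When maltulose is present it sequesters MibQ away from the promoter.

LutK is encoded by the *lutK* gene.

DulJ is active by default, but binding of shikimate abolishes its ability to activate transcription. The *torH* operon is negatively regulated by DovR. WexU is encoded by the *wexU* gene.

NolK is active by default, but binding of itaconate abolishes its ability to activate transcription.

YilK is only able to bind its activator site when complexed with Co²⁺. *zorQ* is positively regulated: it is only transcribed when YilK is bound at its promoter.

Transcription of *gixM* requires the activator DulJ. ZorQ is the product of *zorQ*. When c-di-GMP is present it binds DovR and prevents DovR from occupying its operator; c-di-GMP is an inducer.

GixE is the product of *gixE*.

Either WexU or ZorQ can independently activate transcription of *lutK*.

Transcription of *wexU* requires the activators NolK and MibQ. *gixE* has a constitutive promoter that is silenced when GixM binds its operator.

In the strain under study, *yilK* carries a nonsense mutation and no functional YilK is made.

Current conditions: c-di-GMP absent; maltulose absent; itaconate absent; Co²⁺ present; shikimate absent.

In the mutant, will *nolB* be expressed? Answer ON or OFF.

Itaconate is absent, so NolK is active.
Maltulose is absent, so MibQ is active.
No repressor is bound and NolK and MibQ are active, so *wexU* is transcribed.
So WexU is produced and active.
YilK is non-functional in this strain, so it has no effect.
Required activator YilK is absent, so *zorQ* is not transcribed.
So ZorQ is not produced.
Activator WexU is present, so *lutK* is transcribed.
So LutK is produced and active.
Shikimate is absent, so DulJ is active.
No repressor is bound and DulJ is active, so *gixM* is transcribed.
So GixM is produced and active.
With repressor GixM bound, *gixE* is not transcribed.
So GixE is not produced.
With repressor LutK bound, *nolB* is not transcribed.

OFF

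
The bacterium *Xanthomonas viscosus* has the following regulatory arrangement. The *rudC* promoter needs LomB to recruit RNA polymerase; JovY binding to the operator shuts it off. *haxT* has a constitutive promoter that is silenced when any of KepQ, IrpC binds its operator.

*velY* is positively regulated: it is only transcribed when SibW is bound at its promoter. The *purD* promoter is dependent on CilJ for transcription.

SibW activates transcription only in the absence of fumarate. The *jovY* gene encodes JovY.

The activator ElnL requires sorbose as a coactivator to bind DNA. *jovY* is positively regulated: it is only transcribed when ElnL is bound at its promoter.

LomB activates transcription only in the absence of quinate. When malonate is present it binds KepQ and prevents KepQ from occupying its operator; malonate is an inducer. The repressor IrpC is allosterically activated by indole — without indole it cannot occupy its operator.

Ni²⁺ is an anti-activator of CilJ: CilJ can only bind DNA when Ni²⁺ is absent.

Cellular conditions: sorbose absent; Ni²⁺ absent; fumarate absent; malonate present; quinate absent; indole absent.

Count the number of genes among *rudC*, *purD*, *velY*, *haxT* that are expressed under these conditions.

4

Sorbose is absent, so ElnL is inactive.
Required activator ElnL is absent, so *jovY* is not transcribed.
So JovY is not produced.
Quinate is absent, so LomB is active.
No repressor is bound and LomB is active, so *rudC* is transcribed.
→ *rudC* is ON.
Ni²⁺ is absent, so CilJ is active.
No repressor is bound and CilJ is active, so *purD* is transcribed.
→ *purD* is ON.
Fumarate is absent, so SibW is active.
No repressor is bound and SibW is active, so *velY* is transcribed.
→ *velY* is ON.
Malonate is present, so KepQ is inactive.
Indole is absent, so IrpC is inactive.
With no repressor bound, *haxT* is transcribed.
→ *haxT* is ON.
4 of the 4 genes are transcribed.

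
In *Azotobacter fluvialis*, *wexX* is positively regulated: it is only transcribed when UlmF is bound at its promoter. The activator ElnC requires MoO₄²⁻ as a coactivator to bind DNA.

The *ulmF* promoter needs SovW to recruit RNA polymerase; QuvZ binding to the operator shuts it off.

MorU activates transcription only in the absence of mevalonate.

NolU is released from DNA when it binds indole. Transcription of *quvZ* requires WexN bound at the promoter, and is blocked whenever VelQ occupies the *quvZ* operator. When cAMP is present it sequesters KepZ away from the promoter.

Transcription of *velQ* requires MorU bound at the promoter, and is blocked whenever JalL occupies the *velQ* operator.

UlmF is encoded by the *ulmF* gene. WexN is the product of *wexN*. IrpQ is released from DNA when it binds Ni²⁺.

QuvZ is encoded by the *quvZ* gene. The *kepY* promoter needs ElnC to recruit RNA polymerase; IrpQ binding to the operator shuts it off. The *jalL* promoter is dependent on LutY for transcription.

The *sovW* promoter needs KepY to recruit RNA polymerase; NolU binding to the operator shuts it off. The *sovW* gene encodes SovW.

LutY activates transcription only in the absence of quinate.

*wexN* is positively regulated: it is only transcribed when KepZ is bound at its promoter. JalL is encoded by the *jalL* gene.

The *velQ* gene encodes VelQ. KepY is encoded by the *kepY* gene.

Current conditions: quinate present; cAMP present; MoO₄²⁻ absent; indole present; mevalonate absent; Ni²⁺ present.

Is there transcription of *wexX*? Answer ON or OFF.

Quinate is present, so LutY is inactive.
Required activator LutY is absent, so *jalL* is not transcribed.
So JalL is not produced.
Mevalonate is absent, so MorU is active.
No repressor is bound and MorU is active, so *velQ* is transcribed.
So VelQ is produced and active.
cAMP is present, so KepZ is inactive.
Required activator KepZ is absent, so *wexN* is not transcribed.
So WexN is not produced.
With repressor VelQ bound, *quvZ* is not transcribed.
So QuvZ is not produced.
Ni²⁺ is present, so IrpQ is inactive.
MoO₄²⁻ is absent, so ElnC is inactive.
Required activator ElnC is absent, so *kepY* is not transcribed.
So KepY is not produced.
Indole is present, so NolU is inactive.
Required activator KepY is absent, so *sovW* is not transcribed.
So SovW is not produced.
Required activator SovW is absent, so *ulmF* is not transcribed.
So UlmF is not produced.
Required activator UlmF is absent, so *wexX* is not transcribed.

OFF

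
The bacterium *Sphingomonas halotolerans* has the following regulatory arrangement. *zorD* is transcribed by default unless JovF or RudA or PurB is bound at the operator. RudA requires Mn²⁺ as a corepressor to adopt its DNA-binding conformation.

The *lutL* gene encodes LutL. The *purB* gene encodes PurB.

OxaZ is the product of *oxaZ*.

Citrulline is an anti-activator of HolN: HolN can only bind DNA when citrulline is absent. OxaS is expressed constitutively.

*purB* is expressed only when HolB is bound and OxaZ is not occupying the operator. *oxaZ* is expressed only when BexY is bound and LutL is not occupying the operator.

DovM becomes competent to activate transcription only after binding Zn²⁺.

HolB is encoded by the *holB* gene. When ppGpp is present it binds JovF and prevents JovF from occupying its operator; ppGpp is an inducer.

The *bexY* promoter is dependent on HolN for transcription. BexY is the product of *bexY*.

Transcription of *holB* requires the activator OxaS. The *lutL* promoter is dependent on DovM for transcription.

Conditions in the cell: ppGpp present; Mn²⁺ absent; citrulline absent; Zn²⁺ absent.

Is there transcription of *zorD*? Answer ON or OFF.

ON

ppGpp is present, so JovF is inactive.
Mn²⁺ is absent, so RudA is inactive.
Zn²⁺ is absent, so DovM is inactive.
Required activator DovM is absent, so *lutL* is not transcribed.
So LutL is not produced.
Citrulline is absent, so HolN is active.
No repressor is bound and HolN is active, so *bexY* is transcribed.
So BexY is produced and active.
No repressor is bound and BexY is active, so *oxaZ* is transcribed.
So OxaZ is produced and active.
OxaS is produced constitutively and is active.
No repressor is bound and OxaS is active, so *holB* is transcribed.
So HolB is produced and active.
With repressor OxaZ bound, *purB* is not transcribed.
So PurB is not produced.
With no repressor bound, *zorD* is transcribed.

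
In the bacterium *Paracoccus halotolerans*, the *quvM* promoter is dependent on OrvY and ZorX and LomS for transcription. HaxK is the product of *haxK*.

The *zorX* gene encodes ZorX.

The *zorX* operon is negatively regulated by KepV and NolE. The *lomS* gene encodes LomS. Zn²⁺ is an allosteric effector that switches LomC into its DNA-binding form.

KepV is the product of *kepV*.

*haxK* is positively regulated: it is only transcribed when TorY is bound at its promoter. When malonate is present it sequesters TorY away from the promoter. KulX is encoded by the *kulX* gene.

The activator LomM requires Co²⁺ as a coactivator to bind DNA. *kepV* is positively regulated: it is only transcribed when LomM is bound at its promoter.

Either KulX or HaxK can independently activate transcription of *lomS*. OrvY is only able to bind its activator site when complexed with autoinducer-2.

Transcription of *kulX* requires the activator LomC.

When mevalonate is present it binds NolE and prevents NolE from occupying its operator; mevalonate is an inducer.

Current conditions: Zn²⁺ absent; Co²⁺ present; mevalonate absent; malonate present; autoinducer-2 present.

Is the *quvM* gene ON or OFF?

Autoinducer-2 is present, so OrvY is active.
Co²⁺ is present, so LomM is active.
No repressor is bound and LomM is active, so *kepV* is transcribed.
So KepV is produced and active.
Mevalonate is absent, so NolE is active.
With repressor KepV bound, *zorX* is not transcribed.
So ZorX is not produced.
Zn²⁺ is absent, so LomC is inactive.
Required activator LomC is absent, so *kulX* is not transcribed.
So KulX is not produced.
Malonate is present, so TorY is inactive.
Required activator TorY is absent, so *haxK* is not transcribed.
So HaxK is not produced.
No activator is available at the *lomS* promoter, so *lomS* is not transcribed.
So LomS is not produced.
Required activator ZorX is absent, so *quvM* is not transcribed.

OFF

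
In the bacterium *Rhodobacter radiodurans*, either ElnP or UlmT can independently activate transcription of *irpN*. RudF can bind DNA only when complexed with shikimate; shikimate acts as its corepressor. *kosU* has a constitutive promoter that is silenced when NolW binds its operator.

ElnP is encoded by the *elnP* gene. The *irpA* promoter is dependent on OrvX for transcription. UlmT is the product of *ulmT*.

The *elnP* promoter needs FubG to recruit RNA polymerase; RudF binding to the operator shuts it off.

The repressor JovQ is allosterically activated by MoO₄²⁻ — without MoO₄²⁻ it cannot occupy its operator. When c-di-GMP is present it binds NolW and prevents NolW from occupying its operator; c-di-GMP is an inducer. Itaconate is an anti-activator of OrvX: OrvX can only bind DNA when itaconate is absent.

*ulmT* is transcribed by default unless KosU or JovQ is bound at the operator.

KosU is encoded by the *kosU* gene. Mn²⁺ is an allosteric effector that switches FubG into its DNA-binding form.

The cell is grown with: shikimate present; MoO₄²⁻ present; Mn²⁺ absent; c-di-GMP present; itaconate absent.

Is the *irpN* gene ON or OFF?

Shikimate is present, so RudF is active.
Mn²⁺ is absent, so FubG is inactive.
With repressor RudF bound, *elnP* is not transcribed.
So ElnP is not produced.
c-di-GMP is present, so NolW is inactive.
With no repressor bound, *kosU* is transcribed.
So KosU is produced and active.
MoO₄²⁻ is present, so JovQ is active.
With repressor KosU bound, *ulmT* is not transcribed.
So UlmT is not produced.
No activator is available at the *irpN* promoter, so *irpN* is not transcribed.

OFF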